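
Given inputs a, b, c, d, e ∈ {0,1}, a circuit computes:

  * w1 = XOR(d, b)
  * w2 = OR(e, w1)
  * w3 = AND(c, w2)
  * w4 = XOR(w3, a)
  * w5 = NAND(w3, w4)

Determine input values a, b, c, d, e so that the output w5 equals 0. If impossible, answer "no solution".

w5 = NAND(w3, w4) must be 0, so both w3 = 1 and w4 = 1.
w3 = AND(c, w2) must be 1, so both c = 1 and w2 = 1.
Check with a=0, b=1, c=1, d=0, e=1:
w1 = XOR(d, b) = XOR(0, 1) = 1
w2 = OR(e, w1) = OR(1, 1) = 1
w3 = AND(c, w2) = AND(1, 1) = 1
w4 = XOR(w3, a) = XOR(1, 0) = 1
w5 = NAND(w3, w4) = NAND(1, 1) = 0
So w5 = 0 as required.

a=0, b=1, c=1, d=0, e=1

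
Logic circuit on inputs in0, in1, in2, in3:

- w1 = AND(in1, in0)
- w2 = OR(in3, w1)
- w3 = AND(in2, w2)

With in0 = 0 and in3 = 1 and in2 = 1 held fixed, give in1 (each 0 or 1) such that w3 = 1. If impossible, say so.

w3 = AND(in2, w2) must be 1, so both in2 = 1 and w2 = 1.
Check with in0 = 0 and in3 = 1 and in2 = 1 and in1=0:
w1 = AND(in1, in0) = AND(0, 0) = 0
w2 = OR(in3, w1) = OR(1, 0) = 1
w3 = AND(in2, w2) = AND(1, 1) = 1
So w3 = 1.

in1=0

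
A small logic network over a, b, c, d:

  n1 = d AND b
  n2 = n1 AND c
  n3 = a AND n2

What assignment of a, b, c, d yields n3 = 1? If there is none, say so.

Check with a=1 b=1 c=1 d=1:
n1 = d AND b = 1 AND 1 = 1
n2 = n1 AND c = 1 AND 1 = 1
n3 = a AND n2 = 1 AND 1 = 1
So n3 = 1 as required.

a=1 b=1 c=1 d=1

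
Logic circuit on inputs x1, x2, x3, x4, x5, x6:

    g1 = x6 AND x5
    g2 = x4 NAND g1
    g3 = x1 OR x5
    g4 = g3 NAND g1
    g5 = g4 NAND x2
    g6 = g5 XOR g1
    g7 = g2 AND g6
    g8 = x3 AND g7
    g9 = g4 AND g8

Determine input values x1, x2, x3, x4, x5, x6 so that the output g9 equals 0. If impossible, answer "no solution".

x1=0 x2=1 x3=0 x4=1 x5=1 x6=1

Check with x1=0 x2=1 x3=0 x4=1 x5=1 x6=1:
g1 = x6 AND x5 = 1 AND 1 = 1
g2 = x4 NAND g1 = 1 NAND 1 = 0
g3 = x1 OR x5 = 0 OR 1 = 1
g4 = g3 NAND g1 = 1 NAND 1 = 0
g5 = g4 NAND x2 = 0 NAND 1 = 1
g6 = g5 XOR g1 = 1 XOR 1 = 0
g7 = g2 AND g6 = 0 AND 0 = 0
g8 = x3 AND g7 = 0 AND 0 = 0
g9 = g4 AND g8 = 0 AND 0 = 0
So g9 = 0 as required.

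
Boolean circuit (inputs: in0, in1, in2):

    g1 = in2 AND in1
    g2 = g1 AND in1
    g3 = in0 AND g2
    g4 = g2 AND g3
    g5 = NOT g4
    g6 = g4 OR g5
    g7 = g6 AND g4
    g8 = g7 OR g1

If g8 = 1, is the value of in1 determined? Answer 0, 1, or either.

g8 = g7 OR g1 must be 1, so at least one of g7, g1 is 1.
Every assignment with g8 = 1 has in1 = 1; there are 2 such assignment(s).
  in0=0, in1=1, in2=1
  in0=1, in1=1, in2=1

1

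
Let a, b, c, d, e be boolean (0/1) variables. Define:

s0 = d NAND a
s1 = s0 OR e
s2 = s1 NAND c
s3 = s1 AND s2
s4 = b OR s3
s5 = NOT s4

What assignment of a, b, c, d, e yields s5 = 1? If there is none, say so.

Check with a=1, b=0, c=1, d=1, e=0:
s0 = d NAND a = 1 NAND 1 = 0
s1 = s0 OR e = 0 OR 0 = 0
s2 = s1 NAND c = 0 NAND 1 = 1
s3 = s1 AND s2 = 0 AND 1 = 0
s4 = b OR s3 = 0 OR 0 = 0
s5 = NOT s4 = NOT 0 = 1
So s5 = 1 as required.

a=1, b=0, c=1, d=1, e=0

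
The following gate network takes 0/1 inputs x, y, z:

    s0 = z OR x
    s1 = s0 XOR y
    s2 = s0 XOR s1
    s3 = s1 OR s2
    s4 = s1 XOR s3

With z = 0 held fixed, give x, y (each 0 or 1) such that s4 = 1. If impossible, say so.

s4 = s1 XOR s3 must be 1, so s1 and s3 differ.
Check with z = 0 and x=1, y=1:
s0 = z OR x = 0 OR 1 = 1
s1 = s0 XOR y = 1 XOR 1 = 0
s2 = s0 XOR s1 = 1 XOR 0 = 1
s3 = s1 OR s2 = 0 OR 1 = 1
s4 = s1 XOR s3 = 0 XOR 1 = 1
So s4 = 1.

x=1, y=1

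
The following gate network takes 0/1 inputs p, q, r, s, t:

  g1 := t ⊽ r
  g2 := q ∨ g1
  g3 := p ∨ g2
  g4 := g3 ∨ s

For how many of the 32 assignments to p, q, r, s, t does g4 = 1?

29

g4 = g3 ∨ s must be 1, so at least one of g3, s is 1.
Enumerating the 32 input combinations, 29 give g4 = 1 and 3 give g4 = 0.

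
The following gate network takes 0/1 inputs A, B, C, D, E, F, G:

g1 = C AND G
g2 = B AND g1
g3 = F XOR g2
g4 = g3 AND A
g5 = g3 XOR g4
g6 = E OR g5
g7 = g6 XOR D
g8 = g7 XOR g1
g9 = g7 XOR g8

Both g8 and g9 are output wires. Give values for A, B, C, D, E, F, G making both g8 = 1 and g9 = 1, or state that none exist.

A=1 B=1 C=1 D=1 E=1 F=0 G=1

Check with A=1 B=1 C=1 D=1 E=1 F=0 G=1:
g1 = C AND G = 1 AND 1 = 1
g2 = B AND g1 = 1 AND 1 = 1
g3 = F XOR g2 = 0 XOR 1 = 1
g4 = g3 AND A = 1 AND 1 = 1
g5 = g3 XOR g4 = 1 XOR 1 = 0
g6 = E OR g5 = 1 OR 0 = 1
g7 = g6 XOR D = 1 XOR 1 = 0
g8 = g7 XOR g1 = 0 XOR 1 = 1
g9 = g7 XOR g8 = 0 XOR 1 = 1
So g8 = 1 and g9 = 1.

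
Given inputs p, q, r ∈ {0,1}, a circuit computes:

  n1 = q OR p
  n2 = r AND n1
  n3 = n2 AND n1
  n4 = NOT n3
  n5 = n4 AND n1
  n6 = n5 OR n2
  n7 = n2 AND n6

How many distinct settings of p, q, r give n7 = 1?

3

n7 = n2 AND n6 must be 1, so both n2 = 1 and n6 = 1.
n2 = r AND n1 must be 1, so both r = 1 and n1 = 1.
Satisfying assignments:
  p=0, q=1, r=1
  p=1, q=0, r=1
  p=1, q=1, r=1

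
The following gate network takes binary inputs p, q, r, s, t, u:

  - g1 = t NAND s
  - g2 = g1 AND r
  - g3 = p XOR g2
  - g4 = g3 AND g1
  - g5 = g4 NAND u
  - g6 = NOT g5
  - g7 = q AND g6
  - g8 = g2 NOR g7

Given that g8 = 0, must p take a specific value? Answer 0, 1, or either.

either

Both values of p occur among assignments with g8 = 0:
  p=0: p=0, q=0, r=1, s=0, t=0, u=0
  p=1: p=1, q=0, r=1, s=0, t=0, u=0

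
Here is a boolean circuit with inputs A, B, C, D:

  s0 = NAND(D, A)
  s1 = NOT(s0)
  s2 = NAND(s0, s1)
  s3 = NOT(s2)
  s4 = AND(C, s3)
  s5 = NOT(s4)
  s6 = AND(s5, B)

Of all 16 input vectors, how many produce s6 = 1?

8

s6 = AND(s5, B) must be 1, so both s5 = 1 and B = 1.
s5 = NOT(s4) must be 1, so s4 = 0.
s4 = AND(C, s3) must be 0, so at least one of C, s3 is 0.
Enumerating the 16 input combinations, 8 give s6 = 1 and 8 give s6 = 0.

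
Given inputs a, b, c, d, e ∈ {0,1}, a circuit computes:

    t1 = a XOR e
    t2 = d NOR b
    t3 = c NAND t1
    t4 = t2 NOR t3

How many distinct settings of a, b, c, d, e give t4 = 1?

t4 = t2 NOR t3 must be 1, so both t2 = 0 and t3 = 0.
Satisfying assignments:
  a=0, b=0, c=1, d=1, e=1
  a=0, b=1, c=1, d=0, e=1
  a=0, b=1, c=1, d=1, e=1
  a=1, b=0, c=1, d=1, e=0
  a=1, b=1, c=1, d=0, e=0
  a=1, b=1, c=1, d=1, e=0

6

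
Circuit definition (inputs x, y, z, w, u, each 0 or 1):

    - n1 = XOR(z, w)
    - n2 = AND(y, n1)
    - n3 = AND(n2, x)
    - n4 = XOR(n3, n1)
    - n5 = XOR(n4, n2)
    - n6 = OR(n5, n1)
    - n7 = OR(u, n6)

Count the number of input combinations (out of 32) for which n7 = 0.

8

n7 = OR(u, n6) must be 0, so both u = 0 and n6 = 0.
n6 = OR(n5, n1) must be 0, so both n5 = 0 and n1 = 0.
Enumerating the 32 input combinations, 8 give n7 = 0 and 24 give n7 = 1.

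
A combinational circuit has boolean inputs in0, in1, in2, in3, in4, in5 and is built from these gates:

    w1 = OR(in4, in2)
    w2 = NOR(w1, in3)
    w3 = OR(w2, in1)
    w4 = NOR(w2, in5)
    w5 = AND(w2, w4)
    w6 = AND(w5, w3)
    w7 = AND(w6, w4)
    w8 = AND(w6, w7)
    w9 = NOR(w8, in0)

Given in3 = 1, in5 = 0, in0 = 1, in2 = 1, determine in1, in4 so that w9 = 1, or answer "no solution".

With in3 = 1, in5 = 0, in0 = 1, in2 = 1 fixed, none of the 4 settings of in1, in4 give w9 = 1.
For example, with in1=1, in4=0:
w1 = OR(in4, in2) = OR(0, 1) = 1
w2 = NOR(w1, in3) = NOR(1, 1) = 0
w3 = OR(w2, in1) = OR(0, 1) = 1
w4 = NOR(w2, in5) = NOR(0, 0) = 1
w5 = AND(w2, w4) = AND(0, 1) = 0
w6 = AND(w5, w3) = AND(0, 1) = 0
w7 = AND(w6, w4) = AND(0, 1) = 0
w8 = AND(w6, w7) = AND(0, 0) = 0
w9 = NOR(w8, in0) = NOR(0, 1) = 0
giving w9 = 0 ≠ 1.

no solution exists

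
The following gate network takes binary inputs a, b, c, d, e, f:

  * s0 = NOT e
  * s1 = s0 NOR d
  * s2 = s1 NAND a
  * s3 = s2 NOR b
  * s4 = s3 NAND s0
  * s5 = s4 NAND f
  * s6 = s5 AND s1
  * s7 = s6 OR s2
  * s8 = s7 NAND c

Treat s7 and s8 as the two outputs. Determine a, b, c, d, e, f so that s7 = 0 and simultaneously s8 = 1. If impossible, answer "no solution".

a=1 b=1 c=1 d=0 e=1 f=1

Check with a=1 b=1 c=1 d=0 e=1 f=1:
s0 = NOT e = NOT 1 = 0
s1 = s0 NOR d = 0 NOR 0 = 1
s2 = s1 NAND a = 1 NAND 1 = 0
s3 = s2 NOR b = 0 NOR 1 = 0
s4 = s3 NAND s0 = 0 NAND 0 = 1
s5 = s4 NAND f = 1 NAND 1 = 0
s6 = s5 AND s1 = 0 AND 1 = 0
s7 = s6 OR s2 = 0 OR 0 = 0
s8 = s7 NAND c = 0 NAND 1 = 1
So s7 = 0 and s8 = 1.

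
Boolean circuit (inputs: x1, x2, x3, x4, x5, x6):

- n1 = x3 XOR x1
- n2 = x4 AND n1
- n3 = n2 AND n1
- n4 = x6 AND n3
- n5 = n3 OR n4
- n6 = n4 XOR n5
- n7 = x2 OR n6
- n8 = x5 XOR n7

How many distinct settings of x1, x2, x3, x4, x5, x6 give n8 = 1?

n8 = x5 XOR n7 must be 1, so x5 and n7 differ.
Enumerating the 64 input combinations, 32 give n8 = 1 and 32 give n8 = 0.

32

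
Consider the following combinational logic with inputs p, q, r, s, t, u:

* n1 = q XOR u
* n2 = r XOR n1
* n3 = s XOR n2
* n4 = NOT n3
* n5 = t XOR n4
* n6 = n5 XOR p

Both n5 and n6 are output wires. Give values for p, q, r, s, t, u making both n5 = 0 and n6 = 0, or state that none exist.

Check with p=0, q=0, r=0, s=0, t=1, u=0:
n1 = q XOR u = 0 XOR 0 = 0
n2 = r XOR n1 = 0 XOR 0 = 0
n3 = s XOR n2 = 0 XOR 0 = 0
n4 = NOT n3 = NOT 0 = 1
n5 = t XOR n4 = 1 XOR 1 = 0
n6 = n5 XOR p = 0 XOR 0 = 0
So n5 = 0 and n6 = 0.

p=0, q=0, r=0, s=0, t=1, u=0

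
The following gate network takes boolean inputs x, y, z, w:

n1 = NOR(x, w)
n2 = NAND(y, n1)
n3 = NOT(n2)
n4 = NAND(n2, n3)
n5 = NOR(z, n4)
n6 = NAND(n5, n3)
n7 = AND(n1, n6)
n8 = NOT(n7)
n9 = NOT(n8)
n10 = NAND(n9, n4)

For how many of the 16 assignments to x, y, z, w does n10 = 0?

4

n10 = NAND(n9, n4) must be 0, so both n9 = 1 and n4 = 1.
n9 = NOT(n8) must be 1, so n8 = 0.
n4 = NAND(n2, n3) must be 1, so at least one of n2, n3 is 0.
Satisfying assignments:
  x=0, y=0, z=0, w=0
  x=0, y=0, z=1, w=0
  x=0, y=1, z=0, w=0
  x=0, y=1, z=1, w=0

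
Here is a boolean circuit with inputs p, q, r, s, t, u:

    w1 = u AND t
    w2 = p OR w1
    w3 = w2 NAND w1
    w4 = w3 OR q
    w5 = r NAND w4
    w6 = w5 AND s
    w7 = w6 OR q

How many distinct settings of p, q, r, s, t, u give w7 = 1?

42

w7 = w6 OR q must be 1, so at least one of w6, q is 1.
Enumerating the 64 input combinations, 42 give w7 = 1 and 22 give w7 = 0.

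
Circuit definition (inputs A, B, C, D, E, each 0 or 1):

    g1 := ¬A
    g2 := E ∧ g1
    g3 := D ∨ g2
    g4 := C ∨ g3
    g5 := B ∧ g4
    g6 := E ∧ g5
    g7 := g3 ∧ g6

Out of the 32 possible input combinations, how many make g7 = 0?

26

g7 = g3 ∧ g6 must be 0, so at least one of g3, g6 is 0.
Enumerating the 32 input combinations, 26 give g7 = 0 and 6 give g7 = 1.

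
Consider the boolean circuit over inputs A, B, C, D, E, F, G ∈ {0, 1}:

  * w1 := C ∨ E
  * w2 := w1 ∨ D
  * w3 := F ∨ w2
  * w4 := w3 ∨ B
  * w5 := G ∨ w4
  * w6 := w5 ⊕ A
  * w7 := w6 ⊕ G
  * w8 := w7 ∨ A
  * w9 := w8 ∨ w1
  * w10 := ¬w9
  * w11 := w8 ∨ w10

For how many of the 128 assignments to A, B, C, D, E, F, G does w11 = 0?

24

w11 = w8 ∨ w10 must be 0, so both w8 = 0 and w10 = 0.
Enumerating the 128 input combinations, 24 give w11 = 0 and 104 give w11 = 1.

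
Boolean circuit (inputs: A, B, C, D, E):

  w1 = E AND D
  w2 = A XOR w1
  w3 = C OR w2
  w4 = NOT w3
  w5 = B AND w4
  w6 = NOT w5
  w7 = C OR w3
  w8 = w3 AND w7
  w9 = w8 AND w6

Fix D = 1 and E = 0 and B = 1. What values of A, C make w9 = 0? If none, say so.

A=0, C=0

Check with D = 1 and E = 0 and B = 1 and A=0, C=0:
w1 = E AND D = 0 AND 1 = 0
w2 = A XOR w1 = 0 XOR 0 = 0
w3 = C OR w2 = 0 OR 0 = 0
w4 = NOT w3 = NOT 0 = 1
w5 = B AND w4 = 1 AND 1 = 1
w6 = NOT w5 = NOT 1 = 0
w7 = C OR w3 = 0 OR 0 = 0
w8 = w3 AND w7 = 0 AND 0 = 0
w9 = w8 AND w6 = 0 AND 0 = 0
So w9 = 0.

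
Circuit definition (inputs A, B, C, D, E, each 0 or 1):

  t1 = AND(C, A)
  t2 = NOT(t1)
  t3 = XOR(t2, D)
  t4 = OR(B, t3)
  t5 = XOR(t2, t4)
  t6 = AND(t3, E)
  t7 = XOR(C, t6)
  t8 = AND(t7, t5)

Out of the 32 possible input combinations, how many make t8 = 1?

6

t8 = AND(t7, t5) must be 1, so both t7 = 1 and t5 = 1.
t7 = XOR(C, t6) must be 1, so C and t6 differ.
Enumerating the 32 input combinations, 6 give t8 = 1 and 26 give t8 = 0.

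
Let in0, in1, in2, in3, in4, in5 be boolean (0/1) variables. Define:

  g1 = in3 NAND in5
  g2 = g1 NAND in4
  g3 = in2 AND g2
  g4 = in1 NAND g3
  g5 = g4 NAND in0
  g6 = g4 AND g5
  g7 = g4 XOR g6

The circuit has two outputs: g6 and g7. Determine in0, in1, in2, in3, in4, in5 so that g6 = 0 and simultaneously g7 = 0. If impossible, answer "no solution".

Check with in0=1 in1=1 in2=1 in3=1 in4=1 in5=1:
g1 = in3 NAND in5 = 1 NAND 1 = 0
g2 = g1 NAND in4 = 0 NAND 1 = 1
g3 = in2 AND g2 = 1 AND 1 = 1
g4 = in1 NAND g3 = 1 NAND 1 = 0
g5 = g4 NAND in0 = 0 NAND 1 = 1
g6 = g4 AND g5 = 0 AND 1 = 0
g7 = g4 XOR g6 = 0 XOR 0 = 0
So g6 = 0 and g7 = 0.

in0=1 in1=1 in2=1 in3=1 in4=1 in5=1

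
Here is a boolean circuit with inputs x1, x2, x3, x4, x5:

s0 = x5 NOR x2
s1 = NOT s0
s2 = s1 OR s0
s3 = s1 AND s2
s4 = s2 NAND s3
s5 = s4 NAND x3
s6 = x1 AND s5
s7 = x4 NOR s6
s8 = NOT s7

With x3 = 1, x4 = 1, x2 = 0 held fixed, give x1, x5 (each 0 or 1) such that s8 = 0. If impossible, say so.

no solution exists

With x3 = 1, x4 = 1, x2 = 0 fixed, none of the 4 settings of x1, x5 give s8 = 0.
For example, with x1=1, x5=1:
s0 = x5 NOR x2 = 1 NOR 0 = 0
s1 = NOT s0 = NOT 0 = 1
s2 = s1 OR s0 = 1 OR 0 = 1
s3 = s1 AND s2 = 1 AND 1 = 1
s4 = s2 NAND s3 = 1 NAND 1 = 0
s5 = s4 NAND x3 = 0 NAND 1 = 1
s6 = x1 AND s5 = 1 AND 1 = 1
s7 = x4 NOR s6 = 1 NOR 1 = 0
s8 = NOT s7 = NOT 0 = 1
giving s8 = 1 ≠ 0.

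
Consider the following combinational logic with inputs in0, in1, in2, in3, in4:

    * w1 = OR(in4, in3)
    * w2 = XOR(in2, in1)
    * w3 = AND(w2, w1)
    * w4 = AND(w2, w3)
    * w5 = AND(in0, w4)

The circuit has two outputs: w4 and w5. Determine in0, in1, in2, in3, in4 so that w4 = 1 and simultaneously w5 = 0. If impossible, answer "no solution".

Check with in0=0 in1=1 in2=0 in3=0 in4=1:
w1 = OR(in4, in3) = OR(1, 0) = 1
w2 = XOR(in2, in1) = XOR(0, 1) = 1
w3 = AND(w2, w1) = AND(1, 1) = 1
w4 = AND(w2, w3) = AND(1, 1) = 1
w5 = AND(in0, w4) = AND(0, 1) = 0
So w4 = 1 and w5 = 0.

in0=0 in1=1 in2=0 in3=0 in4=1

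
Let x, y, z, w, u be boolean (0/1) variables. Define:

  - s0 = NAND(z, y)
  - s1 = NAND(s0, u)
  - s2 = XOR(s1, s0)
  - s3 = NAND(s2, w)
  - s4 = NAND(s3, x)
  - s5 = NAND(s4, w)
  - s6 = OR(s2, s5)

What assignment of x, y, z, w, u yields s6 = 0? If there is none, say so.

x=0, y=0, z=0, w=1, u=0

s6 = OR(s2, s5) must be 0, so both s2 = 0 and s5 = 0.
s2 = XOR(s1, s0) must be 0, so s1 and s0 are equal.
Check with x=0, y=0, z=0, w=1, u=0:
s0 = NAND(z, y) = NAND(0, 0) = 1
s1 = NAND(s0, u) = NAND(1, 0) = 1
s2 = XOR(s1, s0) = XOR(1, 1) = 0
s3 = NAND(s2, w) = NAND(0, 1) = 1
s4 = NAND(s3, x) = NAND(1, 0) = 1
s5 = NAND(s4, w) = NAND(1, 1) = 0
s6 = OR(s2, s5) = OR(0, 0) = 0
So s6 = 0 as required.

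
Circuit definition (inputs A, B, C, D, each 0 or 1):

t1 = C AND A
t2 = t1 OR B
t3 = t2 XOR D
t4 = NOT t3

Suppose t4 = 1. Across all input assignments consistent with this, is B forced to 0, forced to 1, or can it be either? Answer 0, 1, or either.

either

Both values of B occur among assignments with t4 = 1:
  B=0: A=0, B=0, C=0, D=0
  B=1: A=0, B=1, C=0, D=1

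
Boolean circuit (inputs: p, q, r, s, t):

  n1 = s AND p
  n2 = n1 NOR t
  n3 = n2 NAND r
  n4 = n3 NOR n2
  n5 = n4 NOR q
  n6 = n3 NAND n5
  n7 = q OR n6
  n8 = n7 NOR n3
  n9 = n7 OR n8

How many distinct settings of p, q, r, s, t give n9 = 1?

n9 = n7 OR n8 must be 1, so at least one of n7, n8 is 1.
Enumerating the 32 input combinations, 19 give n9 = 1 and 13 give n9 = 0.

19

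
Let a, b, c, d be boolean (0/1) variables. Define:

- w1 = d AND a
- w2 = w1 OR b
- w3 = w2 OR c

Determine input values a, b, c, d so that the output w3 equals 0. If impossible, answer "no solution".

a=0 b=0 c=0 d=1

Check with a=0 b=0 c=0 d=1:
w1 = d AND a = 1 AND 0 = 0
w2 = w1 OR b = 0 OR 0 = 0
w3 = w2 OR c = 0 OR 0 = 0
So w3 = 0 as required.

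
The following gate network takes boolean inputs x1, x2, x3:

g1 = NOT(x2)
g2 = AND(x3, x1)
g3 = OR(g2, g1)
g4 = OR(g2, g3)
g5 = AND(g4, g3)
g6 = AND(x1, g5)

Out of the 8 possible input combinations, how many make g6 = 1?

3

g6 = AND(x1, g5) must be 1, so both x1 = 1 and g5 = 1.
g5 = AND(g4, g3) must be 1, so both g4 = 1 and g3 = 1.
Enumerating the 8 input combinations, 3 give g6 = 1 and 5 give g6 = 0.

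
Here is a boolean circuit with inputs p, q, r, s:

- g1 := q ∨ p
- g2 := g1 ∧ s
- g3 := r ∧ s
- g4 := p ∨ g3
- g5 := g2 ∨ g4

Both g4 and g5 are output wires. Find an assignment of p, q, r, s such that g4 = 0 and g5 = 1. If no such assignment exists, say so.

p=0 q=1 r=0 s=1

Check with p=0 q=1 r=0 s=1:
g1 = q ∨ p = 1 ∨ 0 = 1
g2 = g1 ∧ s = 1 ∧ 1 = 1
g3 = r ∧ s = 0 ∧ 1 = 0
g4 = p ∨ g3 = 0 ∨ 0 = 0
g5 = g2 ∨ g4 = 1 ∨ 0 = 1
So g4 = 0 and g5 = 1.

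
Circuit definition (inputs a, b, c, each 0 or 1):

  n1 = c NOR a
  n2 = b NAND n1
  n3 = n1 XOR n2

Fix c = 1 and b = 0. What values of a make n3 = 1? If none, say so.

n3 = n1 XOR n2 must be 1, so n1 and n2 differ.
Check with c = 1 and b = 0 and a=0:
n1 = c NOR a = 1 NOR 0 = 0
n2 = b NAND n1 = 0 NAND 0 = 1
n3 = n1 XOR n2 = 0 XOR 1 = 1
So n3 = 1.

a=0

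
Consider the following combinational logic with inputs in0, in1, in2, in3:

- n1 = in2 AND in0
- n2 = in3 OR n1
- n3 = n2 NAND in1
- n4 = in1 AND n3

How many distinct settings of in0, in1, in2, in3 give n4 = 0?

13

n4 = in1 AND n3 must be 0, so at least one of in1, n3 is 0.
Enumerating the 16 input combinations, 13 give n4 = 0 and 3 give n4 = 1.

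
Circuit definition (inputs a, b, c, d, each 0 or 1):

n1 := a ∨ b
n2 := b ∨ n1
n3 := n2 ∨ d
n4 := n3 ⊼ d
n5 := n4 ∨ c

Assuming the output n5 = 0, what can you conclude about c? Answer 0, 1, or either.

0

n5 = n4 ∨ c must be 0, so both n4 = 0 and c = 0.
n4 = n3 ⊼ d must be 0, so both n3 = 1 and d = 1.
n3 = n2 ∨ d must be 1, so at least one of n2, d is 1.
Every assignment with n5 = 0 has c = 0; there are 4 such assignment(s).
  a=0, b=0, c=0, d=1
  a=0, b=1, c=0, d=1
  a=1, b=0, c=0, d=1
  a=1, b=1, c=0, d=1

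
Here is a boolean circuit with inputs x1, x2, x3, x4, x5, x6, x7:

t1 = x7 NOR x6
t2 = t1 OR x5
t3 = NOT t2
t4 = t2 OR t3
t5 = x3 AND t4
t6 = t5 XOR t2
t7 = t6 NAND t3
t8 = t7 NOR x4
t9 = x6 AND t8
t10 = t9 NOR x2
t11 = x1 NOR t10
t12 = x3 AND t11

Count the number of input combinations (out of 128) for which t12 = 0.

t12 = x3 AND t11 must be 0, so at least one of x3, t11 is 0.
Enumerating the 128 input combinations, 110 give t12 = 0 and 18 give t12 = 1.

110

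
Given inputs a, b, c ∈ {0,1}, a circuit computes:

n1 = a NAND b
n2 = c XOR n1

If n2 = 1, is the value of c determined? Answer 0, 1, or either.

either

Both values of c occur among assignments with n2 = 1:
  c=0: a=0, b=0, c=0
  c=1: a=1, b=1, c=1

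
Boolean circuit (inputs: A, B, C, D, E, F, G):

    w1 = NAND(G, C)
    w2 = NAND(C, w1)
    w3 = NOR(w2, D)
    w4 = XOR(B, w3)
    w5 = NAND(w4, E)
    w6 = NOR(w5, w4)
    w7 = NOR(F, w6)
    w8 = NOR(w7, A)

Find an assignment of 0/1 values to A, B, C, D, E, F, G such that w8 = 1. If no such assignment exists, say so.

w8 = NOR(w7, A) must be 1, so both w7 = 0 and A = 0.
Check with A=0, B=1, C=0, D=1, E=1, F=1, G=1:
w1 = NAND(G, C) = NAND(1, 0) = 1
w2 = NAND(C, w1) = NAND(0, 1) = 1
w3 = NOR(w2, D) = NOR(1, 1) = 0
w4 = XOR(B, w3) = XOR(1, 0) = 1
w5 = NAND(w4, E) = NAND(1, 1) = 0
w6 = NOR(w5, w4) = NOR(0, 1) = 0
w7 = NOR(F, w6) = NOR(1, 0) = 0
w8 = NOR(w7, A) = NOR(0, 0) = 1
So w8 = 1 as required.

A=0, B=1, C=0, D=1, E=1, F=1, G=1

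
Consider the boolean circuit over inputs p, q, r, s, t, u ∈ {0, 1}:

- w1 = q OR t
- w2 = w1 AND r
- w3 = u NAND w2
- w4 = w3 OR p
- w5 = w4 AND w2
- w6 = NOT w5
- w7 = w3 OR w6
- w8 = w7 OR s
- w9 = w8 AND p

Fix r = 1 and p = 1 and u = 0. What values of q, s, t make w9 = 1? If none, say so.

q=1, s=1, t=1

w9 = w8 AND p must be 1, so both w8 = 1 and p = 1.
Check with r = 1 and p = 1 and u = 0 and q=1, s=1, t=1:
w1 = q OR t = 1 OR 1 = 1
w2 = w1 AND r = 1 AND 1 = 1
w3 = u NAND w2 = 0 NAND 1 = 1
w4 = w3 OR p = 1 OR 1 = 1
w5 = w4 AND w2 = 1 AND 1 = 1
w6 = NOT w5 = NOT 1 = 0
w7 = w3 OR w6 = 1 OR 0 = 1
w8 = w7 OR s = 1 OR 1 = 1
w9 = w8 AND p = 1 AND 1 = 1
So w9 = 1.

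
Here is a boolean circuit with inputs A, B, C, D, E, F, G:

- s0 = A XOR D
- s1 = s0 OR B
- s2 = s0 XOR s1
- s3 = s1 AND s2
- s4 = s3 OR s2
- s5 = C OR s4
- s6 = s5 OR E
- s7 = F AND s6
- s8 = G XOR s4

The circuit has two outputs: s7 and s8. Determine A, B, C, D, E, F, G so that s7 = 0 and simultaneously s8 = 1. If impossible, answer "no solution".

A=0, B=1, C=0, D=1, E=0, F=0, G=1

Check with A=0, B=1, C=0, D=1, E=0, F=0, G=1:
s0 = A XOR D = 0 XOR 1 = 1
s1 = s0 OR B = 1 OR 1 = 1
s2 = s0 XOR s1 = 1 XOR 1 = 0
s3 = s1 AND s2 = 1 AND 0 = 0
s4 = s3 OR s2 = 0 OR 0 = 0
s5 = C OR s4 = 0 OR 0 = 0
s6 = s5 OR E = 0 OR 0 = 0
s7 = F AND s6 = 0 AND 0 = 0
s8 = G XOR s4 = 1 XOR 0 = 1
So s7 = 0 and s8 = 1.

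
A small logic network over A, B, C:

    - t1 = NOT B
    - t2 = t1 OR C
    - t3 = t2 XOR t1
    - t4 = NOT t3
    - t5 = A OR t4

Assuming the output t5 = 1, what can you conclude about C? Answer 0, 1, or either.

either

Both values of C occur among assignments with t5 = 1:
  C=0: A=0, B=0, C=0
  C=1: A=0, B=0, C=1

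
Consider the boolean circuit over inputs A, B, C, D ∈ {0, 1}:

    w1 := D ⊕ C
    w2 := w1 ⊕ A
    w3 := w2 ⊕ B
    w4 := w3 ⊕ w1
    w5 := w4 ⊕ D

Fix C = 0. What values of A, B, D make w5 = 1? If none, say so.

w5 = w4 ⊕ D must be 1, so w4 and D differ.
Check with C = 0 and A=0, B=0, D=1:
w1 = D ⊕ C = 1 ⊕ 0 = 1
w2 = w1 ⊕ A = 1 ⊕ 0 = 1
w3 = w2 ⊕ B = 1 ⊕ 0 = 1
w4 = w3 ⊕ w1 = 1 ⊕ 1 = 0
w5 = w4 ⊕ D = 0 ⊕ 1 = 1
So w5 = 1.

A=0, B=0, D=1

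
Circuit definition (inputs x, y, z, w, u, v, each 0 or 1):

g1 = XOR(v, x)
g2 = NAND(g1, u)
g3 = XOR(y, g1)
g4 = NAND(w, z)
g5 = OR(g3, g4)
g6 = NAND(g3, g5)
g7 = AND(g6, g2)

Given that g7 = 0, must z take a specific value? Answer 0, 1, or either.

Both values of z occur among assignments with g7 = 0:
  z=0: x=0, y=0, z=0, w=0, u=0, v=1
  z=1: x=0, y=0, z=1, w=0, u=0, v=1

either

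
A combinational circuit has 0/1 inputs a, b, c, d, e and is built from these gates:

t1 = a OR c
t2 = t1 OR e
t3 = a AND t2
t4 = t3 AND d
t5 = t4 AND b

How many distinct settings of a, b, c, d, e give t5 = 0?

28

t5 = t4 AND b must be 0, so at least one of t4, b is 0.
Enumerating the 32 input combinations, 28 give t5 = 0 and 4 give t5 = 1.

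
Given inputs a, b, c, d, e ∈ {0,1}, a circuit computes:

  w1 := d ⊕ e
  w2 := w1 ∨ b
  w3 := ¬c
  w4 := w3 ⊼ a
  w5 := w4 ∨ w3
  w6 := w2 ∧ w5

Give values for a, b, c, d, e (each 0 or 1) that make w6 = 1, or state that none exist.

w6 = w2 ∧ w5 must be 1, so both w2 = 1 and w5 = 1.
w2 = w1 ∨ b must be 1, so at least one of w1, b is 1.
w5 = w4 ∨ w3 must be 1, so at least one of w4, w3 is 1.
Check with a=0 b=0 c=0 d=0 e=1:
w1 = d ⊕ e = 0 ⊕ 1 = 1
w2 = w1 ∨ b = 1 ∨ 0 = 1
w3 = ¬c = ¬0 = 1
w4 = w3 ⊼ a = 1 ⊼ 0 = 1
w5 = w4 ∨ w3 = 1 ∨ 1 = 1
w6 = w2 ∧ w5 = 1 ∧ 1 = 1
So w6 = 1 as required.

a=0 b=0 c=0 d=0 e=1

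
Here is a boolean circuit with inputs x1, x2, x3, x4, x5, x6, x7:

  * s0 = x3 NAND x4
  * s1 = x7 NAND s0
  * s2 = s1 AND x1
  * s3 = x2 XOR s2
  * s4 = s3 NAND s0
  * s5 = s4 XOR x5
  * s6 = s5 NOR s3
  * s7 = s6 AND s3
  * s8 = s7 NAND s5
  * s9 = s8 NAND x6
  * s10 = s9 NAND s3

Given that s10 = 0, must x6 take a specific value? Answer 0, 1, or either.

0

s10 = s9 NAND s3 must be 0, so both s9 = 1 and s3 = 1.
s9 = s8 NAND x6 must be 1, so at least one of s8, x6 is 0.
Every assignment with s10 = 0 has x6 = 0; there are 32 such assignment(s).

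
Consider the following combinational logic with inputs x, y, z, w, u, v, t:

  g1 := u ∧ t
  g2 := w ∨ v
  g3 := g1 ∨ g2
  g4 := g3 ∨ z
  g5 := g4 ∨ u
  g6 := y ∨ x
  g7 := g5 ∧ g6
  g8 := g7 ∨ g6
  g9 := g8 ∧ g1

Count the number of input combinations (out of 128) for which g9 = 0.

104

g9 = g8 ∧ g1 must be 0, so at least one of g8, g1 is 0.
Enumerating the 128 input combinations, 104 give g9 = 0 and 24 give g9 = 1.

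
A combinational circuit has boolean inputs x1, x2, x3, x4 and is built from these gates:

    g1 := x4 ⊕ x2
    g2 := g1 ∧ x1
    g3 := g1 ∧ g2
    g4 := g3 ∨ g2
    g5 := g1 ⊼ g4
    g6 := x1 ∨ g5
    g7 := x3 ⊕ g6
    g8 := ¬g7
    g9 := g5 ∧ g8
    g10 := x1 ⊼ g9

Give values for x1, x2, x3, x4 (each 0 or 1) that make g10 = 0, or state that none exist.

Check with x1=1, x2=1, x3=1, x4=1:
g1 = x4 ⊕ x2 = 1 ⊕ 1 = 0
g2 = g1 ∧ x1 = 0 ∧ 1 = 0
g3 = g1 ∧ g2 = 0 ∧ 0 = 0
g4 = g3 ∨ g2 = 0 ∨ 0 = 0
g5 = g1 ⊼ g4 = 0 ⊼ 0 = 1
g6 = x1 ∨ g5 = 1 ∨ 1 = 1
g7 = x3 ⊕ g6 = 1 ⊕ 1 = 0
g8 = ¬g7 = ¬0 = 1
g9 = g5 ∧ g8 = 1 ∧ 1 = 1
g10 = x1 ⊼ g9 = 1 ⊼ 1 = 0
So g10 = 0 as required.

x1=1, x2=1, x3=1, x4=1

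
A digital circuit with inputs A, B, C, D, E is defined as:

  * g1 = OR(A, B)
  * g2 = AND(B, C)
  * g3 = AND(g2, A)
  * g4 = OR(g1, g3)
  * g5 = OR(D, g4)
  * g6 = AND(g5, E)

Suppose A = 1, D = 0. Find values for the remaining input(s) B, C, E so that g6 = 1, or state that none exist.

B=1, C=1, E=1

g6 = AND(g5, E) must be 1, so both g5 = 1 and E = 1.
Check with A = 1, D = 0 and B=1, C=1, E=1:
g1 = OR(A, B) = OR(1, 1) = 1
g2 = AND(B, C) = AND(1, 1) = 1
g3 = AND(g2, A) = AND(1, 1) = 1
g4 = OR(g1, g3) = OR(1, 1) = 1
g5 = OR(D, g4) = OR(0, 1) = 1
g6 = AND(g5, E) = AND(1, 1) = 1
So g6 = 1.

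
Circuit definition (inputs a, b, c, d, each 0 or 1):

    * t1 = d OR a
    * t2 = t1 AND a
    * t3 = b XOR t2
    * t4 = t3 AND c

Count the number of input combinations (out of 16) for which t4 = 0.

t4 = t3 AND c must be 0, so at least one of t3, c is 0.
Enumerating the 16 input combinations, 12 give t4 = 0 and 4 give t4 = 1.

12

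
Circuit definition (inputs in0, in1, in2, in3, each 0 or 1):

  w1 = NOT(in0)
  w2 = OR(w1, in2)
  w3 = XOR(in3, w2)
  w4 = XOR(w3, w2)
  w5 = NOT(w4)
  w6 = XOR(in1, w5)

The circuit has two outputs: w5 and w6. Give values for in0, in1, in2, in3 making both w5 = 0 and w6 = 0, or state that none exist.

Check with in0=0 in1=0 in2=0 in3=1:
w1 = NOT(in0) = NOT 0 = 1
w2 = OR(w1, in2) = OR(1, 0) = 1
w3 = XOR(in3, w2) = XOR(1, 1) = 0
w4 = XOR(w3, w2) = XOR(0, 1) = 1
w5 = NOT(w4) = NOT 1 = 0
w6 = XOR(in1, w5) = XOR(0, 0) = 0
So w5 = 0 and w6 = 0.

in0=0 in1=0 in2=0 in3=1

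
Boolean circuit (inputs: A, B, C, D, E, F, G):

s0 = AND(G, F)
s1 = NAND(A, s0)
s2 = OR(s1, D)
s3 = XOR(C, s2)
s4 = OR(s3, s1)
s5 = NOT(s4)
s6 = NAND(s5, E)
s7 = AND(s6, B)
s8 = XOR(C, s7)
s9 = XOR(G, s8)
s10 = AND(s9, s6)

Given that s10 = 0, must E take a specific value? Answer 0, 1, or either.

either

Both values of E occur among assignments with s10 = 0:
  E=0: A=0, B=0, C=0, D=0, E=0, F=0, G=0
  E=1: A=0, B=0, C=0, D=0, E=1, F=0, G=0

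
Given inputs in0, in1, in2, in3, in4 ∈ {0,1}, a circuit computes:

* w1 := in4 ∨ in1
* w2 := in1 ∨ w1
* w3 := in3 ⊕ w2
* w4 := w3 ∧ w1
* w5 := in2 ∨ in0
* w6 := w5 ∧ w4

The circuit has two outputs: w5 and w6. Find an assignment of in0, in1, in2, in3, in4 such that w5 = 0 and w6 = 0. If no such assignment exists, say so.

Check with in0=0, in1=0, in2=0, in3=1, in4=1:
w1 = in4 ∨ in1 = 1 ∨ 0 = 1
w2 = in1 ∨ w1 = 0 ∨ 1 = 1
w3 = in3 ⊕ w2 = 1 ⊕ 1 = 0
w4 = w3 ∧ w1 = 0 ∧ 1 = 0
w5 = in2 ∨ in0 = 0 ∨ 0 = 0
w6 = w5 ∧ w4 = 0 ∧ 0 = 0
So w5 = 0 and w6 = 0.

in0=0, in1=0, in2=0, in3=1, in4=1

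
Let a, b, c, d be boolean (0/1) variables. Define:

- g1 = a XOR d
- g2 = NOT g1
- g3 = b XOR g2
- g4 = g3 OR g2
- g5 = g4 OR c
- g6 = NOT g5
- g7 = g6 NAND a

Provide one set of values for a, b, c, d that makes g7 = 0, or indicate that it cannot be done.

Check with a=1, b=0, c=0, d=0:
g1 = a XOR d = 1 XOR 0 = 1
g2 = NOT g1 = NOT 1 = 0
g3 = b XOR g2 = 0 XOR 0 = 0
g4 = g3 OR g2 = 0 OR 0 = 0
g5 = g4 OR c = 0 OR 0 = 0
g6 = NOT g5 = NOT 0 = 1
g7 = g6 NAND a = 1 NAND 1 = 0
So g7 = 0 as required.

a=1, b=0, c=0, d=0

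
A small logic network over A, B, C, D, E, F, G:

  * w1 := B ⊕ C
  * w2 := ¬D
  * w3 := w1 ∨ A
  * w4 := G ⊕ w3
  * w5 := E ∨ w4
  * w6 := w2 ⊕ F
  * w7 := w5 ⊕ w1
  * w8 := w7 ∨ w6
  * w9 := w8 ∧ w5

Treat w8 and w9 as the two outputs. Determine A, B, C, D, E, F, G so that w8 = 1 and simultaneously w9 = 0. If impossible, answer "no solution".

Check with A=1, B=1, C=0, D=0, E=0, F=0, G=1:
w1 = B ⊕ C = 1 ⊕ 0 = 1
w2 = ¬D = ¬0 = 1
w3 = w1 ∨ A = 1 ∨ 1 = 1
w4 = G ⊕ w3 = 1 ⊕ 1 = 0
w5 = E ∨ w4 = 0 ∨ 0 = 0
w6 = w2 ⊕ F = 1 ⊕ 0 = 1
w7 = w5 ⊕ w1 = 0 ⊕ 1 = 1
w8 = w7 ∨ w6 = 1 ∨ 1 = 1
w9 = w8 ∧ w5 = 1 ∧ 0 = 0
So w8 = 1 and w9 = 0.

A=1, B=1, C=0, D=0, E=0, F=0, G=1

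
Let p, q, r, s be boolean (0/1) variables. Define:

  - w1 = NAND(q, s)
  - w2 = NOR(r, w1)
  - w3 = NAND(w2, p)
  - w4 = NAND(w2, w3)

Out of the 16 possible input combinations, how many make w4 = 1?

15

w4 = NAND(w2, w3) must be 1, so at least one of w2, w3 is 0.
Enumerating the 16 input combinations, 15 give w4 = 1 and 1 give w4 = 0.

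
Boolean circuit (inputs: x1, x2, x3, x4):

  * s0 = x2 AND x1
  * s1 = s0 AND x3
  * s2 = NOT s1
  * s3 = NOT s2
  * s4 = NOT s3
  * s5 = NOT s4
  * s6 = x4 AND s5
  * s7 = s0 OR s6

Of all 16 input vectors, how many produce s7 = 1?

s7 = s0 OR s6 must be 1, so at least one of s0, s6 is 1.
Satisfying assignments:
  x1=1, x2=1, x3=0, x4=0
  x1=1, x2=1, x3=0, x4=1
  x1=1, x2=1, x3=1, x4=0
  x1=1, x2=1, x3=1, x4=1

4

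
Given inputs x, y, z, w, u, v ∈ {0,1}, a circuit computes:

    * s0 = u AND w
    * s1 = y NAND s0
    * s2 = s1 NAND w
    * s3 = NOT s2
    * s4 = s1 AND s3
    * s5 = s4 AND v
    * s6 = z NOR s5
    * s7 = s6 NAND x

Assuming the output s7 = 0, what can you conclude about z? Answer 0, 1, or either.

0

s7 = s6 NAND x must be 0, so both s6 = 1 and x = 1.
s6 = z NOR s5 must be 1, so both z = 0 and s5 = 0.
Every assignment with s7 = 0 has z = 0; there are 13 such assignment(s).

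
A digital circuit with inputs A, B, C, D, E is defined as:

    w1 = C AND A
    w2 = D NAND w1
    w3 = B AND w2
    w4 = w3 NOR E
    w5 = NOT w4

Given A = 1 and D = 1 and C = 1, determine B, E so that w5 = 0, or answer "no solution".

B=1, E=0

w5 = NOT w4 must be 0, so w4 = 1.
w4 = w3 NOR E must be 1, so both w3 = 0 and E = 0.
Check with A = 1 and D = 1 and C = 1 and B=1, E=0:
w1 = C AND A = 1 AND 1 = 1
w2 = D NAND w1 = 1 NAND 1 = 0
w3 = B AND w2 = 1 AND 0 = 0
w4 = w3 NOR E = 0 NOR 0 = 1
w5 = NOT w4 = NOT 1 = 0
So w5 = 0.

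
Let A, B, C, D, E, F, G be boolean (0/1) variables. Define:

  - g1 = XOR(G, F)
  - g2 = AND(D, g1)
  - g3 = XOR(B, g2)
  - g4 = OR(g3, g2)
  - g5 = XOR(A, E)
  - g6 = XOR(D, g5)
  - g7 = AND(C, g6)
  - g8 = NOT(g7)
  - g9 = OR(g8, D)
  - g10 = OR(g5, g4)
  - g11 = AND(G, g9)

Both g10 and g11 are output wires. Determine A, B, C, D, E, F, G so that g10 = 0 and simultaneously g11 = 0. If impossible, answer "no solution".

Check with A=0, B=0, C=0, D=0, E=0, F=0, G=0:
g1 = XOR(G, F) = XOR(0, 0) = 0
g2 = AND(D, g1) = AND(0, 0) = 0
g3 = XOR(B, g2) = XOR(0, 0) = 0
g4 = OR(g3, g2) = OR(0, 0) = 0
g5 = XOR(A, E) = XOR(0, 0) = 0
g6 = XOR(D, g5) = XOR(0, 0) = 0
g7 = AND(C, g6) = AND(0, 0) = 0
g8 = NOT(g7) = NOT 0 = 1
g9 = OR(g8, D) = OR(1, 0) = 1
g10 = OR(g5, g4) = OR(0, 0) = 0
g11 = AND(G, g9) = AND(0, 1) = 0
So g10 = 0 and g11 = 0.

A=0, B=0, C=0, D=0, E=0, F=0, G=0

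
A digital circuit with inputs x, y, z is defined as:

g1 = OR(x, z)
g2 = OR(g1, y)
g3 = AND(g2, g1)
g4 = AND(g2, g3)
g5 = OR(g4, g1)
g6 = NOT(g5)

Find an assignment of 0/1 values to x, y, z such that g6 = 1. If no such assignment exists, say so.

x=0 y=1 z=0

g6 = NOT(g5) must be 1, so g5 = 0.
g5 = OR(g4, g1) must be 0, so both g4 = 0 and g1 = 0.
Check with x=0 y=1 z=0:
g1 = OR(x, z) = OR(0, 0) = 0
g2 = OR(g1, y) = OR(0, 1) = 1
g3 = AND(g2, g1) = AND(1, 0) = 0
g4 = AND(g2, g3) = AND(1, 0) = 0
g5 = OR(g4, g1) = OR(0, 0) = 0
g6 = NOT(g5) = NOT 0 = 1
So g6 = 1 as required.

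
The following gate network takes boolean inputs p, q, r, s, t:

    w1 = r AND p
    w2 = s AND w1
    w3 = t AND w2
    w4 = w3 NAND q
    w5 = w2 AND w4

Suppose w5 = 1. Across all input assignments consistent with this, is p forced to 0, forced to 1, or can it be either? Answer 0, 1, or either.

w5 = w2 AND w4 must be 1, so both w2 = 1 and w4 = 1.
w2 = s AND w1 must be 1, so both s = 1 and w1 = 1.
Every assignment with w5 = 1 has p = 1; there are 3 such assignment(s).
  p=1, q=0, r=1, s=1, t=0
  p=1, q=0, r=1, s=1, t=1
  p=1, q=1, r=1, s=1, t=0

1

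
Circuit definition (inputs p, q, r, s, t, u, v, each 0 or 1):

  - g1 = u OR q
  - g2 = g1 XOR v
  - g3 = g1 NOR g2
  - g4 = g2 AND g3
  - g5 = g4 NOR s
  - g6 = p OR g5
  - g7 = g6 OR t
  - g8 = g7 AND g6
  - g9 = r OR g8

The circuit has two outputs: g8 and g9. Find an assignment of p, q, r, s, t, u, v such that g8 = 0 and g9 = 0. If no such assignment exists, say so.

p=0, q=0, r=0, s=1, t=1, u=0, v=1

Check with p=0, q=0, r=0, s=1, t=1, u=0, v=1:
g1 = u OR q = 0 OR 0 = 0
g2 = g1 XOR v = 0 XOR 1 = 1
g3 = g1 NOR g2 = 0 NOR 1 = 0
g4 = g2 AND g3 = 1 AND 0 = 0
g5 = g4 NOR s = 0 NOR 1 = 0
g6 = p OR g5 = 0 OR 0 = 0
g7 = g6 OR t = 0 OR 1 = 1
g8 = g7 AND g6 = 1 AND 0 = 0
g9 = r OR g8 = 0 OR 0 = 0
So g8 = 0 and g9 = 0.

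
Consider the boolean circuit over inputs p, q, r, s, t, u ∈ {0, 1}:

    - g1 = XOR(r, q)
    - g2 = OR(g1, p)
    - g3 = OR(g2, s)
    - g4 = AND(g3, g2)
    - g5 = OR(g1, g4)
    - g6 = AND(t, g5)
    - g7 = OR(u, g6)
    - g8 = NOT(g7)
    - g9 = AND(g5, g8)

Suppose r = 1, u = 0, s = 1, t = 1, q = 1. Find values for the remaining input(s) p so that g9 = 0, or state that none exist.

p=1

g9 = AND(g5, g8) must be 0, so at least one of g5, g8 is 0.
Check with r = 1, u = 0, s = 1, t = 1, q = 1 and p=1:
g1 = XOR(r, q) = XOR(1, 1) = 0
g2 = OR(g1, p) = OR(0, 1) = 1
g3 = OR(g2, s) = OR(1, 1) = 1
g4 = AND(g3, g2) = AND(1, 1) = 1
g5 = OR(g1, g4) = OR(0, 1) = 1
g6 = AND(t, g5) = AND(1, 1) = 1
g7 = OR(u, g6) = OR(0, 1) = 1
g8 = NOT(g7) = NOT 1 = 0
g9 = AND(g5, g8) = AND(1, 0) = 0
So g9 = 0.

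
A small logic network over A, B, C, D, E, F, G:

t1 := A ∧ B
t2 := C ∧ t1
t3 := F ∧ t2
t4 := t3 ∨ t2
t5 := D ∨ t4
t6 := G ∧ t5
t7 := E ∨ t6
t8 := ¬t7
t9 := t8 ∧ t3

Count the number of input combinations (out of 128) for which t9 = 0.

126

t9 = t8 ∧ t3 must be 0, so at least one of t8, t3 is 0.
Enumerating the 128 input combinations, 126 give t9 = 0 and 2 give t9 = 1.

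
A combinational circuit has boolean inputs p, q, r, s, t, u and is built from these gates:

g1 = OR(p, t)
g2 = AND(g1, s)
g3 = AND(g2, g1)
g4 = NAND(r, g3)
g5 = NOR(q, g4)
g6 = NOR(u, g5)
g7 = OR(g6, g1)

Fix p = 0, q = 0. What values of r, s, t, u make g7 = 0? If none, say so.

r=0, s=0, t=0, u=1

g7 = OR(g6, g1) must be 0, so both g6 = 0 and g1 = 0.
Check with p = 0, q = 0 and r=0, s=0, t=0, u=1:
g1 = OR(p, t) = OR(0, 0) = 0
g2 = AND(g1, s) = AND(0, 0) = 0
g3 = AND(g2, g1) = AND(0, 0) = 0
g4 = NAND(r, g3) = NAND(0, 0) = 1
g5 = NOR(q, g4) = NOR(0, 1) = 0
g6 = NOR(u, g5) = NOR(1, 0) = 0
g7 = OR(g6, g1) = OR(0, 0) = 0
So g7 = 0.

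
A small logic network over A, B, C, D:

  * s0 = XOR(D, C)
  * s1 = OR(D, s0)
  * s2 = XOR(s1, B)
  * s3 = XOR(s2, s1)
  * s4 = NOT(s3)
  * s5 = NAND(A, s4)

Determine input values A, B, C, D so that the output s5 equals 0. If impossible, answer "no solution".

A=1, B=0, C=0, D=0

s5 = NAND(A, s4) must be 0, so both A = 1 and s4 = 1.
s4 = NOT(s3) must be 1, so s3 = 0.
Check with A=1, B=0, C=0, D=0:
s0 = XOR(D, C) = XOR(0, 0) = 0
s1 = OR(D, s0) = OR(0, 0) = 0
s2 = XOR(s1, B) = XOR(0, 0) = 0
s3 = XOR(s2, s1) = XOR(0, 0) = 0
s4 = NOT(s3) = NOT 0 = 1
s5 = NAND(A, s4) = NAND(1, 1) = 0
So s5 = 0 as required.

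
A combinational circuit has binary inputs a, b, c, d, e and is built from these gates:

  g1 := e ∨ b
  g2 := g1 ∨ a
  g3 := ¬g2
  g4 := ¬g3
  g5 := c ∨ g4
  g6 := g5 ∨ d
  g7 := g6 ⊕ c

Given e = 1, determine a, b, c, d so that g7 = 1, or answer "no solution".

a=1 b=0 c=0 d=1

Check with e = 1 and a=1, b=0, c=0, d=1:
g1 = e ∨ b = 1 ∨ 0 = 1
g2 = g1 ∨ a = 1 ∨ 1 = 1
g3 = ¬g2 = ¬1 = 0
g4 = ¬g3 = ¬0 = 1
g5 = c ∨ g4 = 0 ∨ 1 = 1
g6 = g5 ∨ d = 1 ∨ 1 = 1
g7 = g6 ⊕ c = 1 ⊕ 0 = 1
So g7 = 1.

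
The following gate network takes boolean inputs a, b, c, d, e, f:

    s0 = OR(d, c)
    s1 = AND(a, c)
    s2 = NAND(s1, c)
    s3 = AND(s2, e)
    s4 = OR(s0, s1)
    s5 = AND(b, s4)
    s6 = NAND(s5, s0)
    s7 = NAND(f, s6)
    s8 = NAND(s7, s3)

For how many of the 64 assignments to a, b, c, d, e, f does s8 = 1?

s8 = NAND(s7, s3) must be 1, so at least one of s7, s3 is 0.
Enumerating the 64 input combinations, 48 give s8 = 1 and 16 give s8 = 0.

48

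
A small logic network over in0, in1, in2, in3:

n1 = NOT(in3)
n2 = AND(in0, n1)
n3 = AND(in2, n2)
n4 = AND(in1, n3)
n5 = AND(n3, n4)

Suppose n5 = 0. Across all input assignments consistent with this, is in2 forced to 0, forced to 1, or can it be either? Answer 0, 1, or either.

Both values of in2 occur among assignments with n5 = 0:
  in2=0: in0=0, in1=0, in2=0, in3=0
  in2=1: in0=0, in1=0, in2=1, in3=0

either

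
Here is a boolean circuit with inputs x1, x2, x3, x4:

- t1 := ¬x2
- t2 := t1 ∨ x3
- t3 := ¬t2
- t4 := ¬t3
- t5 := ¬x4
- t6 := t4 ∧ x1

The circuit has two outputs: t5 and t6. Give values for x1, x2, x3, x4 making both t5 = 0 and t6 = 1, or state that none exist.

x1=1, x2=0, x3=1, x4=1

Check with x1=1, x2=0, x3=1, x4=1:
t1 = ¬x2 = ¬0 = 1
t2 = t1 ∨ x3 = 1 ∨ 1 = 1
t3 = ¬t2 = ¬1 = 0
t4 = ¬t3 = ¬0 = 1
t5 = ¬x4 = ¬1 = 0
t6 = t4 ∧ x1 = 1 ∧ 1 = 1
So t5 = 0 and t6 = 1.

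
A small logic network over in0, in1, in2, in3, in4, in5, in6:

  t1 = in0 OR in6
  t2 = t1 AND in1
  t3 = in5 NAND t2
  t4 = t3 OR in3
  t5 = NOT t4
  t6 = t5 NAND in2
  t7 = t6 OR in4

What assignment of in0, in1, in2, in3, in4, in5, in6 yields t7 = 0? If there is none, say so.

t7 = t6 OR in4 must be 0, so both t6 = 0 and in4 = 0.
t6 = t5 NAND in2 must be 0, so both t5 = 1 and in2 = 1.
t5 = NOT t4 must be 1, so t4 = 0.
Check with in0=1, in1=1, in2=1, in3=0, in4=0, in5=1, in6=1:
t1 = in0 OR in6 = 1 OR 1 = 1
t2 = t1 AND in1 = 1 AND 1 = 1
t3 = in5 NAND t2 = 1 NAND 1 = 0
t4 = t3 OR in3 = 0 OR 0 = 0
t5 = NOT t4 = NOT 0 = 1
t6 = t5 NAND in2 = 1 NAND 1 = 0
t7 = t6 OR in4 = 0 OR 0 = 0
So t7 = 0 as required.

in0=1, in1=1, in2=1, in3=0, in4=0, in5=1, in6=1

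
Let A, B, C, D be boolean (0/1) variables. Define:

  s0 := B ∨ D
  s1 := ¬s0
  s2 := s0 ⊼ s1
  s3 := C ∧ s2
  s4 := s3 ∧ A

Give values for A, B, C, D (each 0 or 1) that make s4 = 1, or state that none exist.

A=1, B=0, C=1, D=1

Check with A=1, B=0, C=1, D=1:
s0 = B ∨ D = 0 ∨ 1 = 1
s1 = ¬s0 = ¬1 = 0
s2 = s0 ⊼ s1 = 1 ⊼ 0 = 1
s3 = C ∧ s2 = 1 ∧ 1 = 1
s4 = s3 ∧ A = 1 ∧ 1 = 1
So s4 = 1 as required.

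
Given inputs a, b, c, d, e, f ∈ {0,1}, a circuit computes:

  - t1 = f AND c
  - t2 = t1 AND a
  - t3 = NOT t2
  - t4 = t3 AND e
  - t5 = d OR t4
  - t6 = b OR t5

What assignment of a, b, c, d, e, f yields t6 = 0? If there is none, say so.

t6 = b OR t5 must be 0, so both b = 0 and t5 = 0.
t5 = d OR t4 must be 0, so both d = 0 and t4 = 0.
Check with a=0 b=0 c=0 d=0 e=0 f=0:
t1 = f AND c = 0 AND 0 = 0
t2 = t1 AND a = 0 AND 0 = 0
t3 = NOT t2 = NOT 0 = 1
t4 = t3 AND e = 1 AND 0 = 0
t5 = d OR t4 = 0 OR 0 = 0
t6 = b OR t5 = 0 OR 0 = 0
So t6 = 0 as required.

a=0 b=0 c=0 d=0 e=0 f=0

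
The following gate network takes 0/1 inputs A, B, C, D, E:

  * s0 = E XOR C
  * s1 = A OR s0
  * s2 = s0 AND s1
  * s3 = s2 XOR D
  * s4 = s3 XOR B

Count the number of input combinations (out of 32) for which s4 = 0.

s4 = s3 XOR B must be 0, so s3 and B are equal.
Enumerating the 32 input combinations, 16 give s4 = 0 and 16 give s4 = 1.

16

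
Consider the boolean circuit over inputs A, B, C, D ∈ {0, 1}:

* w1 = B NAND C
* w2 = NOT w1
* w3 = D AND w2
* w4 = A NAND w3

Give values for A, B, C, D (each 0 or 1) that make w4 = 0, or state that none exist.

w4 = A NAND w3 must be 0, so both A = 1 and w3 = 1.
w3 = D AND w2 must be 1, so both D = 1 and w2 = 1.
w2 = NOT w1 must be 1, so w1 = 0.
Check with A=1, B=1, C=1, D=1:
w1 = B NAND C = 1 NAND 1 = 0
w2 = NOT w1 = NOT 0 = 1
w3 = D AND w2 = 1 AND 1 = 1
w4 = A NAND w3 = 1 NAND 1 = 0
So w4 = 0 as required.

A=1, B=1, C=1, D=1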